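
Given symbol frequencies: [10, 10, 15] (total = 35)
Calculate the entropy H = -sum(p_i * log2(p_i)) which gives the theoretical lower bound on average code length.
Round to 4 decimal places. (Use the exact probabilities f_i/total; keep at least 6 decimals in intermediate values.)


Per-symbol terms -p_i * log2(p_i) with p_i = f_i/35:
  p = 10/35 = 0.285714: log2(p) = -1.807355, -p*log2(p) = 0.516387
  p = 10/35 = 0.285714: log2(p) = -1.807355, -p*log2(p) = 0.516387
  p = 15/35 = 0.428571: log2(p) = -1.222392, -p*log2(p) = 0.523882
H = 0.516387 + 0.516387 + 0.523882 = 1.556656

H = 1.5567 bits/symbol


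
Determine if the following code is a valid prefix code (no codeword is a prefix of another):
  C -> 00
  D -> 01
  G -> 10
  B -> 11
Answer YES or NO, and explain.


Checking each pair (does one codeword prefix another?):
  C='00' vs D='01': no prefix
  C='00' vs G='10': no prefix
  C='00' vs B='11': no prefix
  D='01' vs C='00': no prefix
  D='01' vs G='10': no prefix
  D='01' vs B='11': no prefix
  G='10' vs C='00': no prefix
  G='10' vs D='01': no prefix
  G='10' vs B='11': no prefix
  B='11' vs C='00': no prefix
  B='11' vs D='01': no prefix
  B='11' vs G='10': no prefix
No violation found over all pairs.

YES -- this is a valid prefix code. No codeword is a prefix of any other codeword.


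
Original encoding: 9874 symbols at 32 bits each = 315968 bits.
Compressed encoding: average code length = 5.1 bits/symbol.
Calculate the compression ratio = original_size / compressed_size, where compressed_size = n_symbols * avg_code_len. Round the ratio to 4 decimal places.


original_size = n_symbols * orig_bits = 9874 * 32 = 315968 bits
compressed_size = n_symbols * avg_code_len = 9874 * 5.1 = 50357.4 bits
ratio = original_size / compressed_size = 315968 / 50357.4 = 6.2745

Compression ratio = 6.2745


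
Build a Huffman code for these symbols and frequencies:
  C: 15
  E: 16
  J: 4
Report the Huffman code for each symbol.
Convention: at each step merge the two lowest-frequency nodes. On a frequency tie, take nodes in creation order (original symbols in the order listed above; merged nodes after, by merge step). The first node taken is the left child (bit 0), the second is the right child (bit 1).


Huffman tree construction:
Step 1: Merge J(4) + C(15) = 19
Step 2: Merge E(16) + (J+C)(19) = 35
Read each symbol's code off the tree from the root (left child = 0, right child = 1).

Codes:
  C: 11 (length 2)
  E: 0 (length 1)
  J: 10 (length 2)
Average code length: 54/35 = 1.5429 bits/symbol


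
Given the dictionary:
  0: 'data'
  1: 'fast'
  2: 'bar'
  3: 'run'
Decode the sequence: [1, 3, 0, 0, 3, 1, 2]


Look up each index in the dictionary:
  1 -> 'fast'
  3 -> 'run'
  0 -> 'data'
  0 -> 'data'
  3 -> 'run'
  1 -> 'fast'
  2 -> 'bar'

Decoded: "fast run data data run fast bar"


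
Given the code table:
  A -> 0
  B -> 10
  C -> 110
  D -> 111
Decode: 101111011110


Decoding:
10 -> B
111 -> D
10 -> B
111 -> D
10 -> B


Result: BDBDB


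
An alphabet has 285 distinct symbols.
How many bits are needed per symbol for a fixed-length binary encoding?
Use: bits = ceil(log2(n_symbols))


log2(285) = 8.1548
Bracket: 2^8 = 256 < 285 <= 2^9 = 512
So ceil(log2(285)) = 9

bits = ceil(log2(285)) = ceil(8.1548) = 9 bits


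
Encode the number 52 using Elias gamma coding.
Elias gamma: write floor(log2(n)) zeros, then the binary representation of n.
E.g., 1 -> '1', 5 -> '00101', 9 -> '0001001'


num_bits = floor(log2(52)) + 1 = 6
leading_zeros = num_bits - 1 = 5
binary(52) = 110100

Elias gamma(52) = '00000' + '110100' = 00000110100 (11 bits)


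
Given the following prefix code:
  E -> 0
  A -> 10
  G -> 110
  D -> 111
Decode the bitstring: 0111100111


Decoding step by step:
Bits 0 -> E
Bits 111 -> D
Bits 10 -> A
Bits 0 -> E
Bits 111 -> D


Decoded message: EDAED


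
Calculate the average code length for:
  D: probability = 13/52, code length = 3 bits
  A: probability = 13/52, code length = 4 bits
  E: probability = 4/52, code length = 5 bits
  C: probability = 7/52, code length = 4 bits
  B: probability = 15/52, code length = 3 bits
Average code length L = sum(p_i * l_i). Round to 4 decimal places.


Weighted contributions p_i * l_i:
  D: (13/52) * 3 = 39/52
  A: (13/52) * 4 = 52/52
  E: (4/52) * 5 = 20/52
  C: (7/52) * 4 = 28/52
  B: (15/52) * 3 = 45/52
Sum = (39 + 52 + 20 + 28 + 45)/52 = 184/52

L = 184/52 = 3.5385 bits/symbol


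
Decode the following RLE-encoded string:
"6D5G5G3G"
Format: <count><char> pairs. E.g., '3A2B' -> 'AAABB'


Expanding each <count><char> pair:
  6D -> 'DDDDDD'
  5G -> 'GGGGG'
  5G -> 'GGGGG'
  3G -> 'GGG'

Decoded = DDDDDDGGGGGGGGGGGGG


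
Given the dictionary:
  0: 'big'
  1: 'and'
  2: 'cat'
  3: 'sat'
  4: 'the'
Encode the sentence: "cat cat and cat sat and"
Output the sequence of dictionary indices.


Look up each word in the dictionary:
  'cat' -> 2
  'cat' -> 2
  'and' -> 1
  'cat' -> 2
  'sat' -> 3
  'and' -> 1

Encoded: [2, 2, 1, 2, 3, 1]


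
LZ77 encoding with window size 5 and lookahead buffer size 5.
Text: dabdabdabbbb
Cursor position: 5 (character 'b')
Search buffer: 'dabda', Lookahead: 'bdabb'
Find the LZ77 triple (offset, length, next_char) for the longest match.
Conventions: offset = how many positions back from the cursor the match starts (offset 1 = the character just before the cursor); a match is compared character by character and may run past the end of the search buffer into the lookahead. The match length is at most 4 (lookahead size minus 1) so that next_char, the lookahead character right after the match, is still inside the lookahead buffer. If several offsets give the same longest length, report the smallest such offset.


Try each offset into the search buffer:
  offset=1 (pos 4, char 'a'): match length 0
  offset=2 (pos 3, char 'd'): match length 0
  offset=3 (pos 2, char 'b'): match length 4
  offset=4 (pos 1, char 'a'): match length 0
  offset=5 (pos 0, char 'd'): match length 0
Longest match has length 4 at offset 3.
next_char = character at position 5 + 4 = 9 -> 'b'

Best match: offset=3, length=4 (matching 'bdab' starting at position 2)
LZ77 triple: (3, 4, 'b')


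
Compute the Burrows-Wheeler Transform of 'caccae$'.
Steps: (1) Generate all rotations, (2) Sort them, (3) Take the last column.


Rotations (sorted):
  0: $caccae -> last char: e
  1: accae$c -> last char: c
  2: ae$cacc -> last char: c
  3: caccae$ -> last char: $
  4: cae$cac -> last char: c
  5: ccae$ca -> last char: a
  6: e$cacca -> last char: a


BWT = ecc$caa


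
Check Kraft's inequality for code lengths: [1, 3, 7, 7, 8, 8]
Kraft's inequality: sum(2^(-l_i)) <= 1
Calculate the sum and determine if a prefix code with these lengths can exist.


Sum = 2^(-1) + 2^(-3) + 2^(-7) + 2^(-7) + 2^(-8) + 2^(-8)
    = 0.5 + 0.125 + 0.0078125 + 0.0078125 + 0.00390625 + 0.00390625
    = 166/256 = 0.6484375
Since 0.6484375 <= 1, Kraft's inequality IS satisfied.
A prefix code with these lengths CAN exist.

Kraft sum = 0.6484375. Satisfied.


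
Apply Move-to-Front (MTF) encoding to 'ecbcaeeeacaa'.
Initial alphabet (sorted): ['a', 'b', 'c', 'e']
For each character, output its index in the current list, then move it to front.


MTF encoding:
'e': index 3 in ['a', 'b', 'c', 'e'] -> ['e', 'a', 'b', 'c']
'c': index 3 in ['e', 'a', 'b', 'c'] -> ['c', 'e', 'a', 'b']
'b': index 3 in ['c', 'e', 'a', 'b'] -> ['b', 'c', 'e', 'a']
'c': index 1 in ['b', 'c', 'e', 'a'] -> ['c', 'b', 'e', 'a']
'a': index 3 in ['c', 'b', 'e', 'a'] -> ['a', 'c', 'b', 'e']
'e': index 3 in ['a', 'c', 'b', 'e'] -> ['e', 'a', 'c', 'b']
'e': index 0 in ['e', 'a', 'c', 'b'] -> ['e', 'a', 'c', 'b']
'e': index 0 in ['e', 'a', 'c', 'b'] -> ['e', 'a', 'c', 'b']
'a': index 1 in ['e', 'a', 'c', 'b'] -> ['a', 'e', 'c', 'b']
'c': index 2 in ['a', 'e', 'c', 'b'] -> ['c', 'a', 'e', 'b']
'a': index 1 in ['c', 'a', 'e', 'b'] -> ['a', 'c', 'e', 'b']
'a': index 0 in ['a', 'c', 'e', 'b'] -> ['a', 'c', 'e', 'b']


Output: [3, 3, 3, 1, 3, 3, 0, 0, 1, 2, 1, 0]


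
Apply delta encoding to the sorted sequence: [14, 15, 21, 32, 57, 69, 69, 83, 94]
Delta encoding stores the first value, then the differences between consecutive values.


First value: 14
Deltas:
  15 - 14 = 1
  21 - 15 = 6
  32 - 21 = 11
  57 - 32 = 25
  69 - 57 = 12
  69 - 69 = 0
  83 - 69 = 14
  94 - 83 = 11


Delta encoded: [14, 1, 6, 11, 25, 12, 0, 14, 11]


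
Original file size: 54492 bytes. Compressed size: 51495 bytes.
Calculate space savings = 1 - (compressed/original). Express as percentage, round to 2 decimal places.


ratio = compressed/original = 51495/54492 = 0.945001
savings = 1 - ratio = 1 - 0.945001 = 0.054999
as a percentage: 0.054999 * 100 = 5.5%

Space savings = 1 - 51495/54492 = 5.5%


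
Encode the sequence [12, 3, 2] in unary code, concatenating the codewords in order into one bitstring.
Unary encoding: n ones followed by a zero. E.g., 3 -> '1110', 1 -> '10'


Encode each number as n ones followed by a terminating 0:
  12 -> 1111111111110 (13 bits)
  3 -> 1110 (4 bits)
  2 -> 110 (3 bits)
Total length = 13 + 4 + 3 = 20 bits.

Unary([12, 3, 2]) = 11111111111101110110 (20 bits)


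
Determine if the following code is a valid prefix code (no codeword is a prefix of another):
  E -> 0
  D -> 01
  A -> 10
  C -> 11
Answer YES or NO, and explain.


Checking each pair (does one codeword prefix another?):
  E='0' vs D='01': prefix -- VIOLATION

NO -- this is NOT a valid prefix code. E (0) is a prefix of D (01).


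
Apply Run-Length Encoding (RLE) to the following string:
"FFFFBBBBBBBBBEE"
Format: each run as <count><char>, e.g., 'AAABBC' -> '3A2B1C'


Scanning runs left to right:
  i=0: run of 'F' x 4 -> '4F'
  i=4: run of 'B' x 9 -> '9B'
  i=13: run of 'E' x 2 -> '2E'

RLE = 4F9B2E


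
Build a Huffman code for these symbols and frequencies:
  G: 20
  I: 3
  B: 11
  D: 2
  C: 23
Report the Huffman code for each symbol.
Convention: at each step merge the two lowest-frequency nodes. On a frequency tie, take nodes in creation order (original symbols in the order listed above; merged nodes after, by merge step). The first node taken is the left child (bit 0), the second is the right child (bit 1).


Huffman tree construction:
Step 1: Merge D(2) + I(3) = 5
Step 2: Merge (D+I)(5) + B(11) = 16
Step 3: Merge ((D+I)+B)(16) + G(20) = 36
Step 4: Merge C(23) + (((D+I)+B)+G)(36) = 59
Read each symbol's code off the tree from the root (left child = 0, right child = 1).

Codes:
  G: 11 (length 2)
  I: 1001 (length 4)
  B: 101 (length 3)
  D: 1000 (length 4)
  C: 0 (length 1)
Average code length: 116/59 = 1.9661 bits/symbol


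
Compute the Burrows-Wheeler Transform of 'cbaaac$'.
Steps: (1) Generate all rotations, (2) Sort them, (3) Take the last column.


Rotations (sorted):
  0: $cbaaac -> last char: c
  1: aaac$cb -> last char: b
  2: aac$cba -> last char: a
  3: ac$cbaa -> last char: a
  4: baaac$c -> last char: c
  5: c$cbaaa -> last char: a
  6: cbaaac$ -> last char: $


BWT = cbaaca$


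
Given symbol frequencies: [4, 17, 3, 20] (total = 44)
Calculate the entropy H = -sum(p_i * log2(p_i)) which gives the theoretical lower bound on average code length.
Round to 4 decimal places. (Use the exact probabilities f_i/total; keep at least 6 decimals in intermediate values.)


Per-symbol terms -p_i * log2(p_i) with p_i = f_i/44:
  p = 4/44 = 0.090909: log2(p) = -3.459432, -p*log2(p) = 0.314494
  p = 17/44 = 0.386364: log2(p) = -1.371969, -p*log2(p) = 0.530079
  p = 3/44 = 0.068182: log2(p) = -3.874469, -p*log2(p) = 0.264168
  p = 20/44 = 0.454545: log2(p) = -1.137504, -p*log2(p) = 0.517047
H = 0.314494 + 0.530079 + 0.264168 + 0.517047 = 1.625788

H = 1.6258 bits/symbol


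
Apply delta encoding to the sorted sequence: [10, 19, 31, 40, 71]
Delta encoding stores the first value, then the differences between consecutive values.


First value: 10
Deltas:
  19 - 10 = 9
  31 - 19 = 12
  40 - 31 = 9
  71 - 40 = 31


Delta encoded: [10, 9, 12, 9, 31]


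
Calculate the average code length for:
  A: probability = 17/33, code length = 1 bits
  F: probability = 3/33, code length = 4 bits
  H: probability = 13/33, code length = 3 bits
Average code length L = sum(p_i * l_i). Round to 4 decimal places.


Weighted contributions p_i * l_i:
  A: (17/33) * 1 = 17/33
  F: (3/33) * 4 = 12/33
  H: (13/33) * 3 = 39/33
Sum = (17 + 12 + 39)/33 = 68/33

L = 68/33 = 2.0606 bits/symbol


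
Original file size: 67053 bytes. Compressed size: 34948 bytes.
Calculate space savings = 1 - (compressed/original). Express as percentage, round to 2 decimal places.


ratio = compressed/original = 34948/67053 = 0.5212
savings = 1 - ratio = 1 - 0.5212 = 0.4788
as a percentage: 0.4788 * 100 = 47.88%

Space savings = 1 - 34948/67053 = 47.88%


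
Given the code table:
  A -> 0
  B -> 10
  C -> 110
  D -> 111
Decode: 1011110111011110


Decoding:
10 -> B
111 -> D
10 -> B
111 -> D
0 -> A
111 -> D
10 -> B


Result: BDBDADB


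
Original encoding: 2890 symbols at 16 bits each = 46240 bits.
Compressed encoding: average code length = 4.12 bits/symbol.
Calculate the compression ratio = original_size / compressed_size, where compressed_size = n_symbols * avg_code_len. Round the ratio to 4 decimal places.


original_size = n_symbols * orig_bits = 2890 * 16 = 46240 bits
compressed_size = n_symbols * avg_code_len = 2890 * 4.12 = 11906.8 bits
ratio = original_size / compressed_size = 46240 / 11906.8 = 3.8835

Compression ratio = 3.8835


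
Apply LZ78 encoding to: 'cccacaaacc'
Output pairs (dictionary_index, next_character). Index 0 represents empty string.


LZ78 encoding steps:
Dictionary: {0: ''}
Step 1: w='' (idx 0), next='c' -> output (0, 'c'), add 'c' as idx 1
Step 2: w='c' (idx 1), next='c' -> output (1, 'c'), add 'cc' as idx 2
Step 3: w='' (idx 0), next='a' -> output (0, 'a'), add 'a' as idx 3
Step 4: w='c' (idx 1), next='a' -> output (1, 'a'), add 'ca' as idx 4
Step 5: w='a' (idx 3), next='a' -> output (3, 'a'), add 'aa' as idx 5
Step 6: w='cc' (idx 2), end of input -> output (2, '')


Encoded: [(0, 'c'), (1, 'c'), (0, 'a'), (1, 'a'), (3, 'a'), (2, '')]


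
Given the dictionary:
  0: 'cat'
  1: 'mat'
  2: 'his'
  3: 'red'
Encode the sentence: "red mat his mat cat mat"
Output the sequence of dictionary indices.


Look up each word in the dictionary:
  'red' -> 3
  'mat' -> 1
  'his' -> 2
  'mat' -> 1
  'cat' -> 0
  'mat' -> 1

Encoded: [3, 1, 2, 1, 0, 1]


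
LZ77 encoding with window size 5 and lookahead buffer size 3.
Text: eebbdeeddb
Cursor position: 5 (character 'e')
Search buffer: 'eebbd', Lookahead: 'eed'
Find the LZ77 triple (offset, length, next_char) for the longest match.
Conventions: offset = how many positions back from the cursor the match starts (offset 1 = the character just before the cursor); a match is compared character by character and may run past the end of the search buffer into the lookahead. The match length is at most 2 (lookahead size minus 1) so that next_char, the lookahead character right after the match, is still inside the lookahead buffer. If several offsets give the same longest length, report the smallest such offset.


Try each offset into the search buffer:
  offset=1 (pos 4, char 'd'): match length 0
  offset=2 (pos 3, char 'b'): match length 0
  offset=3 (pos 2, char 'b'): match length 0
  offset=4 (pos 1, char 'e'): match length 1
  offset=5 (pos 0, char 'e'): match length 2
Longest match has length 2 at offset 5.
next_char = character at position 5 + 2 = 7 -> 'd'

Best match: offset=5, length=2 (matching 'ee' starting at position 0)
LZ77 triple: (5, 2, 'd')


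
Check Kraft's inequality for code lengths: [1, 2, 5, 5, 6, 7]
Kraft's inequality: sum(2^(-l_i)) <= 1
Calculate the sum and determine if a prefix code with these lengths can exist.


Sum = 2^(-1) + 2^(-2) + 2^(-5) + 2^(-5) + 2^(-6) + 2^(-7)
    = 0.5 + 0.25 + 0.03125 + 0.03125 + 0.015625 + 0.0078125
    = 107/128 = 0.8359375
Since 0.8359375 <= 1, Kraft's inequality IS satisfied.
A prefix code with these lengths CAN exist.

Kraft sum = 0.8359375. Satisfied.


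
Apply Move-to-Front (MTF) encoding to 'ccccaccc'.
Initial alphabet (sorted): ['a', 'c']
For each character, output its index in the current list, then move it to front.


MTF encoding:
'c': index 1 in ['a', 'c'] -> ['c', 'a']
'c': index 0 in ['c', 'a'] -> ['c', 'a']
'c': index 0 in ['c', 'a'] -> ['c', 'a']
'c': index 0 in ['c', 'a'] -> ['c', 'a']
'a': index 1 in ['c', 'a'] -> ['a', 'c']
'c': index 1 in ['a', 'c'] -> ['c', 'a']
'c': index 0 in ['c', 'a'] -> ['c', 'a']
'c': index 0 in ['c', 'a'] -> ['c', 'a']


Output: [1, 0, 0, 0, 1, 1, 0, 0]


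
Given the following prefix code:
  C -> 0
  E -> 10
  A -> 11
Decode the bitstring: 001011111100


Decoding step by step:
Bits 0 -> C
Bits 0 -> C
Bits 10 -> E
Bits 11 -> A
Bits 11 -> A
Bits 11 -> A
Bits 0 -> C
Bits 0 -> C


Decoded message: CCEAAACC


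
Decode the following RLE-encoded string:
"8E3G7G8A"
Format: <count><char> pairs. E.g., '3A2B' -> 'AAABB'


Expanding each <count><char> pair:
  8E -> 'EEEEEEEE'
  3G -> 'GGG'
  7G -> 'GGGGGGG'
  8A -> 'AAAAAAAA'

Decoded = EEEEEEEEGGGGGGGGGGAAAAAAAA


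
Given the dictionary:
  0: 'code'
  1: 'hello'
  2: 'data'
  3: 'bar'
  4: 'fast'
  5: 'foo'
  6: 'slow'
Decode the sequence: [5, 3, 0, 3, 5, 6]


Look up each index in the dictionary:
  5 -> 'foo'
  3 -> 'bar'
  0 -> 'code'
  3 -> 'bar'
  5 -> 'foo'
  6 -> 'slow'

Decoded: "foo bar code bar foo slow"


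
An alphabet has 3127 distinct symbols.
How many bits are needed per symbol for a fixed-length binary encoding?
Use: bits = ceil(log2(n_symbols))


log2(3127) = 11.6106
Bracket: 2^11 = 2048 < 3127 <= 2^12 = 4096
So ceil(log2(3127)) = 12

bits = ceil(log2(3127)) = ceil(11.6106) = 12 bits


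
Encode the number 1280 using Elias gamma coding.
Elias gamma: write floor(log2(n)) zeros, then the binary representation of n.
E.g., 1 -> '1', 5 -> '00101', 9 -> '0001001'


num_bits = floor(log2(1280)) + 1 = 11
leading_zeros = num_bits - 1 = 10
binary(1280) = 10100000000

Elias gamma(1280) = '0000000000' + '10100000000' = 000000000010100000000 (21 bits)


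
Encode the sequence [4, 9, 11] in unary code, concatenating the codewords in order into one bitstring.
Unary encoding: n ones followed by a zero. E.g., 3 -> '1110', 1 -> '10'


Encode each number as n ones followed by a terminating 0:
  4 -> 11110 (5 bits)
  9 -> 1111111110 (10 bits)
  11 -> 111111111110 (12 bits)
Total length = 5 + 10 + 12 = 27 bits.

Unary([4, 9, 11]) = 111101111111110111111111110 (27 bits)


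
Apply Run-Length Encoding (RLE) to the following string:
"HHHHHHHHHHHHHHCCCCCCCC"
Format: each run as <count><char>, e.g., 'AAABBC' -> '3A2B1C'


Scanning runs left to right:
  i=0: run of 'H' x 14 -> '14H'
  i=14: run of 'C' x 8 -> '8C'

RLE = 14H8C


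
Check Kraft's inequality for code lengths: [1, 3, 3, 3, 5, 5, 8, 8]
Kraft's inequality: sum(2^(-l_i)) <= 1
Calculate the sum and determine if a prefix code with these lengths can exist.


Sum = 2^(-1) + 2^(-3) + 2^(-3) + 2^(-3) + 2^(-5) + 2^(-5) + 2^(-8) + 2^(-8)
    = 0.5 + 0.125 + 0.125 + 0.125 + 0.03125 + 0.03125 + 0.00390625 + 0.00390625
    = 242/256 = 0.9453125
Since 0.9453125 <= 1, Kraft's inequality IS satisfied.
A prefix code with these lengths CAN exist.

Kraft sum = 0.9453125. Satisfied.


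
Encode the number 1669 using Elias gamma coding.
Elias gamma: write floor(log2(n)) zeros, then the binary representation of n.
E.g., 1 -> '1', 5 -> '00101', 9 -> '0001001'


num_bits = floor(log2(1669)) + 1 = 11
leading_zeros = num_bits - 1 = 10
binary(1669) = 11010000101

Elias gamma(1669) = '0000000000' + '11010000101' = 000000000011010000101 (21 bits)


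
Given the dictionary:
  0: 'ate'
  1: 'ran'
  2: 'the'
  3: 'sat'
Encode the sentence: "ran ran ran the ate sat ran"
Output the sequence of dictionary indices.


Look up each word in the dictionary:
  'ran' -> 1
  'ran' -> 1
  'ran' -> 1
  'the' -> 2
  'ate' -> 0
  'sat' -> 3
  'ran' -> 1

Encoded: [1, 1, 1, 2, 0, 3, 1]


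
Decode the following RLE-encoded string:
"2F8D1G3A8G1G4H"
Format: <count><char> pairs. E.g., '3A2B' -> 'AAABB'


Expanding each <count><char> pair:
  2F -> 'FF'
  8D -> 'DDDDDDDD'
  1G -> 'G'
  3A -> 'AAA'
  8G -> 'GGGGGGGG'
  1G -> 'G'
  4H -> 'HHHH'

Decoded = FFDDDDDDDDGAAAGGGGGGGGGHHHH


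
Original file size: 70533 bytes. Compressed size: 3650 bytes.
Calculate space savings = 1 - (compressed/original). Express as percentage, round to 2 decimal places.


ratio = compressed/original = 3650/70533 = 0.051749
savings = 1 - ratio = 1 - 0.051749 = 0.948251
as a percentage: 0.948251 * 100 = 94.83%

Space savings = 1 - 3650/70533 = 94.83%


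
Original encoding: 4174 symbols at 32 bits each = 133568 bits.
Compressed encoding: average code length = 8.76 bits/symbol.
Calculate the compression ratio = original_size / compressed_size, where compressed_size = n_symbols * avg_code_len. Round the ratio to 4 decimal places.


original_size = n_symbols * orig_bits = 4174 * 32 = 133568 bits
compressed_size = n_symbols * avg_code_len = 4174 * 8.76 = 36564.24 bits
ratio = original_size / compressed_size = 133568 / 36564.24 = 3.653

Compression ratio = 3.653


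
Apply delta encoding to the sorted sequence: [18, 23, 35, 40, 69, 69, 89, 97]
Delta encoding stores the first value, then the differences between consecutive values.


First value: 18
Deltas:
  23 - 18 = 5
  35 - 23 = 12
  40 - 35 = 5
  69 - 40 = 29
  69 - 69 = 0
  89 - 69 = 20
  97 - 89 = 8


Delta encoded: [18, 5, 12, 5, 29, 0, 20, 8]


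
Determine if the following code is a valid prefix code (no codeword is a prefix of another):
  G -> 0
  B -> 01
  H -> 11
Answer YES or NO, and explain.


Checking each pair (does one codeword prefix another?):
  G='0' vs B='01': prefix -- VIOLATION

NO -- this is NOT a valid prefix code. G (0) is a prefix of B (01).


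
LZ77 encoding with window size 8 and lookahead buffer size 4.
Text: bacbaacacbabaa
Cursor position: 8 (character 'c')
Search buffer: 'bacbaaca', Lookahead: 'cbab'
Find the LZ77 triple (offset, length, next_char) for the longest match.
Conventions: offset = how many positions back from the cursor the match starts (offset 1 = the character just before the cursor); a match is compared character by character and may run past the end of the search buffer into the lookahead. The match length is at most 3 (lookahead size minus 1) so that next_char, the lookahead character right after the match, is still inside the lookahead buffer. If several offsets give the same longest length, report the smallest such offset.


Try each offset into the search buffer:
  offset=1 (pos 7, char 'a'): match length 0
  offset=2 (pos 6, char 'c'): match length 1
  offset=3 (pos 5, char 'a'): match length 0
  offset=4 (pos 4, char 'a'): match length 0
  offset=5 (pos 3, char 'b'): match length 0
  offset=6 (pos 2, char 'c'): match length 3
  offset=7 (pos 1, char 'a'): match length 0
  offset=8 (pos 0, char 'b'): match length 0
Longest match has length 3 at offset 6.
next_char = character at position 8 + 3 = 11 -> 'b'

Best match: offset=6, length=3 (matching 'cba' starting at position 2)
LZ77 triple: (6, 3, 'b')


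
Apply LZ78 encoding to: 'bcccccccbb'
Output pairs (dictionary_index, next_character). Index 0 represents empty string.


LZ78 encoding steps:
Dictionary: {0: ''}
Step 1: w='' (idx 0), next='b' -> output (0, 'b'), add 'b' as idx 1
Step 2: w='' (idx 0), next='c' -> output (0, 'c'), add 'c' as idx 2
Step 3: w='c' (idx 2), next='c' -> output (2, 'c'), add 'cc' as idx 3
Step 4: w='cc' (idx 3), next='c' -> output (3, 'c'), add 'ccc' as idx 4
Step 5: w='c' (idx 2), next='b' -> output (2, 'b'), add 'cb' as idx 5
Step 6: w='b' (idx 1), end of input -> output (1, '')


Encoded: [(0, 'b'), (0, 'c'), (2, 'c'), (3, 'c'), (2, 'b'), (1, '')]


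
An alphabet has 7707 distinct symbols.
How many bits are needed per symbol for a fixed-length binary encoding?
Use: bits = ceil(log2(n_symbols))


log2(7707) = 12.912
Bracket: 2^12 = 4096 < 7707 <= 2^13 = 8192
So ceil(log2(7707)) = 13

bits = ceil(log2(7707)) = ceil(12.912) = 13 bits


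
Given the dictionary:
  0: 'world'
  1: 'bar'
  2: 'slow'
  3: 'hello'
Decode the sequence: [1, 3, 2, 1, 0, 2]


Look up each index in the dictionary:
  1 -> 'bar'
  3 -> 'hello'
  2 -> 'slow'
  1 -> 'bar'
  0 -> 'world'
  2 -> 'slow'

Decoded: "bar hello slow bar world slow"


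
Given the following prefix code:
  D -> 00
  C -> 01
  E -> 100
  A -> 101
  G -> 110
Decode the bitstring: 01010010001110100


Decoding step by step:
Bits 01 -> C
Bits 01 -> C
Bits 00 -> D
Bits 100 -> E
Bits 01 -> C
Bits 110 -> G
Bits 100 -> E


Decoded message: CCDECGE


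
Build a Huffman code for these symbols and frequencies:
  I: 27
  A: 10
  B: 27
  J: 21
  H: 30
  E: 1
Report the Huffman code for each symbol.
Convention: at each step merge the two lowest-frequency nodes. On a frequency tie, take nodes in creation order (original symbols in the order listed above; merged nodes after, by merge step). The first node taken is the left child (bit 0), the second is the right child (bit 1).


Huffman tree construction:
Step 1: Merge E(1) + A(10) = 11
Step 2: Merge (E+A)(11) + J(21) = 32
Step 3: Merge I(27) + B(27) = 54
Step 4: Merge H(30) + ((E+A)+J)(32) = 62
Step 5: Merge (I+B)(54) + (H+((E+A)+J))(62) = 116
Read each symbol's code off the tree from the root (left child = 0, right child = 1).

Codes:
  I: 00 (length 2)
  A: 1101 (length 4)
  B: 01 (length 2)
  J: 111 (length 3)
  H: 10 (length 2)
  E: 1100 (length 4)
Average code length: 275/116 = 2.3707 bits/symbol


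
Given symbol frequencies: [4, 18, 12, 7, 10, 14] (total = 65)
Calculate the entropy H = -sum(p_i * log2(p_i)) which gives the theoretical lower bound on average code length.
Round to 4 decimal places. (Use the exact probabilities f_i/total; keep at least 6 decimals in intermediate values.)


Per-symbol terms -p_i * log2(p_i) with p_i = f_i/65:
  p = 4/65 = 0.061538: log2(p) = -4.022368, -p*log2(p) = 0.247530
  p = 18/65 = 0.276923: log2(p) = -1.852443, -p*log2(p) = 0.512984
  p = 12/65 = 0.184615: log2(p) = -2.437405, -p*log2(p) = 0.449983
  p = 7/65 = 0.107692: log2(p) = -3.215013, -p*log2(p) = 0.346232
  p = 10/65 = 0.153846: log2(p) = -2.700440, -p*log2(p) = 0.415452
  p = 14/65 = 0.215385: log2(p) = -2.215013, -p*log2(p) = 0.477080
H = 0.247530 + 0.512984 + 0.449983 + 0.346232 + 0.415452 + 0.477080 = 2.449261

H = 2.4493 bits/symbol


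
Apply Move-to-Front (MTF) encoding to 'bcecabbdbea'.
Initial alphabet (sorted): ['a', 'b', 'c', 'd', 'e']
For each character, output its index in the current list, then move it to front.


MTF encoding:
'b': index 1 in ['a', 'b', 'c', 'd', 'e'] -> ['b', 'a', 'c', 'd', 'e']
'c': index 2 in ['b', 'a', 'c', 'd', 'e'] -> ['c', 'b', 'a', 'd', 'e']
'e': index 4 in ['c', 'b', 'a', 'd', 'e'] -> ['e', 'c', 'b', 'a', 'd']
'c': index 1 in ['e', 'c', 'b', 'a', 'd'] -> ['c', 'e', 'b', 'a', 'd']
'a': index 3 in ['c', 'e', 'b', 'a', 'd'] -> ['a', 'c', 'e', 'b', 'd']
'b': index 3 in ['a', 'c', 'e', 'b', 'd'] -> ['b', 'a', 'c', 'e', 'd']
'b': index 0 in ['b', 'a', 'c', 'e', 'd'] -> ['b', 'a', 'c', 'e', 'd']
'd': index 4 in ['b', 'a', 'c', 'e', 'd'] -> ['d', 'b', 'a', 'c', 'e']
'b': index 1 in ['d', 'b', 'a', 'c', 'e'] -> ['b', 'd', 'a', 'c', 'e']
'e': index 4 in ['b', 'd', 'a', 'c', 'e'] -> ['e', 'b', 'd', 'a', 'c']
'a': index 3 in ['e', 'b', 'd', 'a', 'c'] -> ['a', 'e', 'b', 'd', 'c']


Output: [1, 2, 4, 1, 3, 3, 0, 4, 1, 4, 3]


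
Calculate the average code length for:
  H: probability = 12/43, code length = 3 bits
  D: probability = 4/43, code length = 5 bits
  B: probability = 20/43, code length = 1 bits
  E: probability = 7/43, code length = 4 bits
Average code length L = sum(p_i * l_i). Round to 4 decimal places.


Weighted contributions p_i * l_i:
  H: (12/43) * 3 = 36/43
  D: (4/43) * 5 = 20/43
  B: (20/43) * 1 = 20/43
  E: (7/43) * 4 = 28/43
Sum = (36 + 20 + 20 + 28)/43 = 104/43

L = 104/43 = 2.4186 bits/symbol


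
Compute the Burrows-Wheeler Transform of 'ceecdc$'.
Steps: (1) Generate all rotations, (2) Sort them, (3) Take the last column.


Rotations (sorted):
  0: $ceecdc -> last char: c
  1: c$ceecd -> last char: d
  2: cdc$cee -> last char: e
  3: ceecdc$ -> last char: $
  4: dc$ceec -> last char: c
  5: ecdc$ce -> last char: e
  6: eecdc$c -> last char: c


BWT = cde$cec


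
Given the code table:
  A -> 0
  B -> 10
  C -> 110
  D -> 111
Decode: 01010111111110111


Decoding:
0 -> A
10 -> B
10 -> B
111 -> D
111 -> D
110 -> C
111 -> D


Result: ABBDDCD


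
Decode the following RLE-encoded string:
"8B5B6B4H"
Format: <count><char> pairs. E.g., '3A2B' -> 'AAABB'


Expanding each <count><char> pair:
  8B -> 'BBBBBBBB'
  5B -> 'BBBBB'
  6B -> 'BBBBBB'
  4H -> 'HHHH'

Decoded = BBBBBBBBBBBBBBBBBBBHHHH


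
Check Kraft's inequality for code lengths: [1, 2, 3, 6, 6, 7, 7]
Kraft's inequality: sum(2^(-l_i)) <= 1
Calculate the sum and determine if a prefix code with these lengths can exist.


Sum = 2^(-1) + 2^(-2) + 2^(-3) + 2^(-6) + 2^(-6) + 2^(-7) + 2^(-7)
    = 0.5 + 0.25 + 0.125 + 0.015625 + 0.015625 + 0.0078125 + 0.0078125
    = 118/128 = 0.921875
Since 0.921875 <= 1, Kraft's inequality IS satisfied.
A prefix code with these lengths CAN exist.

Kraft sum = 0.921875. Satisfied.


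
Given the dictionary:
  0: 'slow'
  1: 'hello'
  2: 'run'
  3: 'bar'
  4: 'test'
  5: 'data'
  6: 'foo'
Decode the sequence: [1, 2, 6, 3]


Look up each index in the dictionary:
  1 -> 'hello'
  2 -> 'run'
  6 -> 'foo'
  3 -> 'bar'

Decoded: "hello run foo bar"


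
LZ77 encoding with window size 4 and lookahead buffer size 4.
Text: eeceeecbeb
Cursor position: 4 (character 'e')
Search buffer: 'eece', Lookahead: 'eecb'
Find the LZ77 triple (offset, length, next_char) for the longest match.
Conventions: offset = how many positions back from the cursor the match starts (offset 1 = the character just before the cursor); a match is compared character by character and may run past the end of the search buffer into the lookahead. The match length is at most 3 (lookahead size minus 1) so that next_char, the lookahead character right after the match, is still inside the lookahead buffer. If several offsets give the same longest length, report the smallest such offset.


Try each offset into the search buffer:
  offset=1 (pos 3, char 'e'): match length 2
  offset=2 (pos 2, char 'c'): match length 0
  offset=3 (pos 1, char 'e'): match length 1
  offset=4 (pos 0, char 'e'): match length 3
Longest match has length 3 at offset 4.
next_char = character at position 4 + 3 = 7 -> 'b'

Best match: offset=4, length=3 (matching 'eec' starting at position 0)
LZ77 triple: (4, 3, 'b')


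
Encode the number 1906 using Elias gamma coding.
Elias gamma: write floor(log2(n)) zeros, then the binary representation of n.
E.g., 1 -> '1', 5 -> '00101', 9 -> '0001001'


num_bits = floor(log2(1906)) + 1 = 11
leading_zeros = num_bits - 1 = 10
binary(1906) = 11101110010

Elias gamma(1906) = '0000000000' + '11101110010' = 000000000011101110010 (21 bits)


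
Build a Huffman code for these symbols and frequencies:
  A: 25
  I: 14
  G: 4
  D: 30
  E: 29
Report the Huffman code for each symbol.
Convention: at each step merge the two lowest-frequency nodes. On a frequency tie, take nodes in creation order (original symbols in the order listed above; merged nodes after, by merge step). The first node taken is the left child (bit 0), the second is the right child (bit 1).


Huffman tree construction:
Step 1: Merge G(4) + I(14) = 18
Step 2: Merge (G+I)(18) + A(25) = 43
Step 3: Merge E(29) + D(30) = 59
Step 4: Merge ((G+I)+A)(43) + (E+D)(59) = 102
Read each symbol's code off the tree from the root (left child = 0, right child = 1).

Codes:
  A: 01 (length 2)
  I: 001 (length 3)
  G: 000 (length 3)
  D: 11 (length 2)
  E: 10 (length 2)
Average code length: 222/102 = 2.1765 bits/symbol


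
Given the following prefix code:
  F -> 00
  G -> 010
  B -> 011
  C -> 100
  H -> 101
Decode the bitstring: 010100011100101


Decoding step by step:
Bits 010 -> G
Bits 100 -> C
Bits 011 -> B
Bits 100 -> C
Bits 101 -> H


Decoded message: GCBCH


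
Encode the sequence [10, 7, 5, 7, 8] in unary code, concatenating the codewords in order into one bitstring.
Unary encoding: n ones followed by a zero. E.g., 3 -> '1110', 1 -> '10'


Encode each number as n ones followed by a terminating 0:
  10 -> 11111111110 (11 bits)
  7 -> 11111110 (8 bits)
  5 -> 111110 (6 bits)
  7 -> 11111110 (8 bits)
  8 -> 111111110 (9 bits)
Total length = 11 + 8 + 6 + 8 + 9 = 42 bits.

Unary([10, 7, 5, 7, 8]) = 111111111101111111011111011111110111111110 (42 bits)


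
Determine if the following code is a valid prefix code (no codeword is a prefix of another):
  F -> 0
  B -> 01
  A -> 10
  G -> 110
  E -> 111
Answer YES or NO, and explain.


Checking each pair (does one codeword prefix another?):
  F='0' vs B='01': prefix -- VIOLATION

NO -- this is NOT a valid prefix code. F (0) is a prefix of B (01).


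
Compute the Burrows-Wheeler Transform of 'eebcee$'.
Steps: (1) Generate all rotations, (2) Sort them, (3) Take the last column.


Rotations (sorted):
  0: $eebcee -> last char: e
  1: bcee$ee -> last char: e
  2: cee$eeb -> last char: b
  3: e$eebce -> last char: e
  4: ebcee$e -> last char: e
  5: ee$eebc -> last char: c
  6: eebcee$ -> last char: $


BWT = eebeec$


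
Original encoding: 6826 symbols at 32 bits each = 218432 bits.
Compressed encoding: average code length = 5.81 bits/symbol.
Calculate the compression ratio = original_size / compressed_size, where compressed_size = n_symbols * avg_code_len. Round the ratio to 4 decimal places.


original_size = n_symbols * orig_bits = 6826 * 32 = 218432 bits
compressed_size = n_symbols * avg_code_len = 6826 * 5.81 = 39659.06 bits
ratio = original_size / compressed_size = 218432 / 39659.06 = 5.5077

Compression ratio = 5.5077


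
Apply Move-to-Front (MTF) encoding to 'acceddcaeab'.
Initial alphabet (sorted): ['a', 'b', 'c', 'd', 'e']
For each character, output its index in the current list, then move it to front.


MTF encoding:
'a': index 0 in ['a', 'b', 'c', 'd', 'e'] -> ['a', 'b', 'c', 'd', 'e']
'c': index 2 in ['a', 'b', 'c', 'd', 'e'] -> ['c', 'a', 'b', 'd', 'e']
'c': index 0 in ['c', 'a', 'b', 'd', 'e'] -> ['c', 'a', 'b', 'd', 'e']
'e': index 4 in ['c', 'a', 'b', 'd', 'e'] -> ['e', 'c', 'a', 'b', 'd']
'd': index 4 in ['e', 'c', 'a', 'b', 'd'] -> ['d', 'e', 'c', 'a', 'b']
'd': index 0 in ['d', 'e', 'c', 'a', 'b'] -> ['d', 'e', 'c', 'a', 'b']
'c': index 2 in ['d', 'e', 'c', 'a', 'b'] -> ['c', 'd', 'e', 'a', 'b']
'a': index 3 in ['c', 'd', 'e', 'a', 'b'] -> ['a', 'c', 'd', 'e', 'b']
'e': index 3 in ['a', 'c', 'd', 'e', 'b'] -> ['e', 'a', 'c', 'd', 'b']
'a': index 1 in ['e', 'a', 'c', 'd', 'b'] -> ['a', 'e', 'c', 'd', 'b']
'b': index 4 in ['a', 'e', 'c', 'd', 'b'] -> ['b', 'a', 'e', 'c', 'd']


Output: [0, 2, 0, 4, 4, 0, 2, 3, 3, 1, 4]


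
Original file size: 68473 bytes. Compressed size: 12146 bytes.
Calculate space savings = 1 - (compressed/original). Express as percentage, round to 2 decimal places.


ratio = compressed/original = 12146/68473 = 0.177384
savings = 1 - ratio = 1 - 0.177384 = 0.822616
as a percentage: 0.822616 * 100 = 82.26%

Space savings = 1 - 12146/68473 = 82.26%


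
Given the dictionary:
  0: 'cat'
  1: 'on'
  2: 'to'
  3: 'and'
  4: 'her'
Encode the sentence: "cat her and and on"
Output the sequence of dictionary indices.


Look up each word in the dictionary:
  'cat' -> 0
  'her' -> 4
  'and' -> 3
  'and' -> 3
  'on' -> 1

Encoded: [0, 4, 3, 3, 1]


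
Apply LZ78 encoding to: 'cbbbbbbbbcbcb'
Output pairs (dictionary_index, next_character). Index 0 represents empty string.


LZ78 encoding steps:
Dictionary: {0: ''}
Step 1: w='' (idx 0), next='c' -> output (0, 'c'), add 'c' as idx 1
Step 2: w='' (idx 0), next='b' -> output (0, 'b'), add 'b' as idx 2
Step 3: w='b' (idx 2), next='b' -> output (2, 'b'), add 'bb' as idx 3
Step 4: w='bb' (idx 3), next='b' -> output (3, 'b'), add 'bbb' as idx 4
Step 5: w='bb' (idx 3), next='c' -> output (3, 'c'), add 'bbc' as idx 5
Step 6: w='b' (idx 2), next='c' -> output (2, 'c'), add 'bc' as idx 6
Step 7: w='b' (idx 2), end of input -> output (2, '')


Encoded: [(0, 'c'), (0, 'b'), (2, 'b'), (3, 'b'), (3, 'c'), (2, 'c'), (2, '')]


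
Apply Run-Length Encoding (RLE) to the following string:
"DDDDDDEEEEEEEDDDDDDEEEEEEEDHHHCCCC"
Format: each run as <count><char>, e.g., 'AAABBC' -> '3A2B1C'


Scanning runs left to right:
  i=0: run of 'D' x 6 -> '6D'
  i=6: run of 'E' x 7 -> '7E'
  i=13: run of 'D' x 6 -> '6D'
  i=19: run of 'E' x 7 -> '7E'
  i=26: run of 'D' x 1 -> '1D'
  i=27: run of 'H' x 3 -> '3H'
  i=30: run of 'C' x 4 -> '4C'

RLE = 6D7E6D7E1D3H4C


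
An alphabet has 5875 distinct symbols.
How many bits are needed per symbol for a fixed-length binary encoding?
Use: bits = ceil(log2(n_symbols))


log2(5875) = 12.5204
Bracket: 2^12 = 4096 < 5875 <= 2^13 = 8192
So ceil(log2(5875)) = 13

bits = ceil(log2(5875)) = ceil(12.5204) = 13 bits


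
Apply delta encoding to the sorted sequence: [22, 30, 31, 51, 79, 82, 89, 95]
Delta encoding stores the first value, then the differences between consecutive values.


First value: 22
Deltas:
  30 - 22 = 8
  31 - 30 = 1
  51 - 31 = 20
  79 - 51 = 28
  82 - 79 = 3
  89 - 82 = 7
  95 - 89 = 6


Delta encoded: [22, 8, 1, 20, 28, 3, 7, 6]


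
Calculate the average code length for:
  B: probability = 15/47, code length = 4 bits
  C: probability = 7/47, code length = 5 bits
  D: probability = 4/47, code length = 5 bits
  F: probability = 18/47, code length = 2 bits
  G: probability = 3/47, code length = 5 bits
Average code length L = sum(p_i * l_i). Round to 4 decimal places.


Weighted contributions p_i * l_i:
  B: (15/47) * 4 = 60/47
  C: (7/47) * 5 = 35/47
  D: (4/47) * 5 = 20/47
  F: (18/47) * 2 = 36/47
  G: (3/47) * 5 = 15/47
Sum = (60 + 35 + 20 + 36 + 15)/47 = 166/47

L = 166/47 = 3.5319 bits/symbol


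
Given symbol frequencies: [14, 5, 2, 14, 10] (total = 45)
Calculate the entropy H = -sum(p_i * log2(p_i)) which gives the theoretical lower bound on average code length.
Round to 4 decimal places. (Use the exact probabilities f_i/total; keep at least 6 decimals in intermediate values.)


Per-symbol terms -p_i * log2(p_i) with p_i = f_i/45:
  p = 14/45 = 0.311111: log2(p) = -1.684498, -p*log2(p) = 0.524066
  p = 5/45 = 0.111111: log2(p) = -3.169925, -p*log2(p) = 0.352214
  p = 2/45 = 0.044444: log2(p) = -4.491853, -p*log2(p) = 0.199638
  p = 14/45 = 0.311111: log2(p) = -1.684498, -p*log2(p) = 0.524066
  p = 10/45 = 0.222222: log2(p) = -2.169925, -p*log2(p) = 0.482206
H = 0.524066 + 0.352214 + 0.199638 + 0.524066 + 0.482206 = 2.082190

H = 2.0822 bits/symbol


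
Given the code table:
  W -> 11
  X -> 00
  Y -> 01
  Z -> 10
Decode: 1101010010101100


Decoding:
11 -> W
01 -> Y
01 -> Y
00 -> X
10 -> Z
10 -> Z
11 -> W
00 -> X


Result: WYYXZZWX


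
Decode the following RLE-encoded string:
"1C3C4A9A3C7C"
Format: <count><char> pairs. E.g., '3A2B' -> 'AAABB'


Expanding each <count><char> pair:
  1C -> 'C'
  3C -> 'CCC'
  4A -> 'AAAA'
  9A -> 'AAAAAAAAA'
  3C -> 'CCC'
  7C -> 'CCCCCCC'

Decoded = CCCCAAAAAAAAAAAAACCCCCCCCCC


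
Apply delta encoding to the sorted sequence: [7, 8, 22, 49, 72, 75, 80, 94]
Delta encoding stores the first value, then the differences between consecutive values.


First value: 7
Deltas:
  8 - 7 = 1
  22 - 8 = 14
  49 - 22 = 27
  72 - 49 = 23
  75 - 72 = 3
  80 - 75 = 5
  94 - 80 = 14


Delta encoded: [7, 1, 14, 27, 23, 3, 5, 14]


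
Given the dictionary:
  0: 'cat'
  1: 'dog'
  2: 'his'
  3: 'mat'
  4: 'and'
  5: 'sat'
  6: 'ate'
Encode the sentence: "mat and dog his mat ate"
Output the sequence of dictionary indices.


Look up each word in the dictionary:
  'mat' -> 3
  'and' -> 4
  'dog' -> 1
  'his' -> 2
  'mat' -> 3
  'ate' -> 6

Encoded: [3, 4, 1, 2, 3, 6]


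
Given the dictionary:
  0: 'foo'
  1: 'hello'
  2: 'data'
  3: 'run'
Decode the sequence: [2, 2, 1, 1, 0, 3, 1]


Look up each index in the dictionary:
  2 -> 'data'
  2 -> 'data'
  1 -> 'hello'
  1 -> 'hello'
  0 -> 'foo'
  3 -> 'run'
  1 -> 'hello'

Decoded: "data data hello hello foo run hello"
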